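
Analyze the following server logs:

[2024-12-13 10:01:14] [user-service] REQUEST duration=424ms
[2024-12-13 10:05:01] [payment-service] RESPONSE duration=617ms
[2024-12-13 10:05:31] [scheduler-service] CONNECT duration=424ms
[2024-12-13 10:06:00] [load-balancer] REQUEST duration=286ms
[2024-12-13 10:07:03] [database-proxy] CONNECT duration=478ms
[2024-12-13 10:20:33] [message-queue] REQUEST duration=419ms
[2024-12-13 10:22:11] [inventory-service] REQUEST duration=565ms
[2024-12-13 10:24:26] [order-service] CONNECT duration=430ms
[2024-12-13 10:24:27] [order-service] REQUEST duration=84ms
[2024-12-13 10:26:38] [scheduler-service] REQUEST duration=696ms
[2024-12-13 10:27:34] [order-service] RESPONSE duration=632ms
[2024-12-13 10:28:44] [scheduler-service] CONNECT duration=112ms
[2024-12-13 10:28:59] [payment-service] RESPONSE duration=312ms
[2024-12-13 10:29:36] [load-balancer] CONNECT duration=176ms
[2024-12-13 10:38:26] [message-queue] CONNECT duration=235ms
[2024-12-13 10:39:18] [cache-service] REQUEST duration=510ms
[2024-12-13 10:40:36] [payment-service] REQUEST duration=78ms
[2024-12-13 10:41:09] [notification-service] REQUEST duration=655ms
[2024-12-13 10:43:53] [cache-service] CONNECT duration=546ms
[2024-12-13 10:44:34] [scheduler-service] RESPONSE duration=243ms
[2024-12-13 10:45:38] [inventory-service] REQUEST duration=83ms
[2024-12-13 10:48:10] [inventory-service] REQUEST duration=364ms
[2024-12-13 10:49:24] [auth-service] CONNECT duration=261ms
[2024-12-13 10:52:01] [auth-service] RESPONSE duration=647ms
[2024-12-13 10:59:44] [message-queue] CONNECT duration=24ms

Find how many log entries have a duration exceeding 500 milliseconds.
8

To count timeouts:

1. Threshold: 500ms
2. Extract duration from each log entry
3. Count entries where duration > 500
4. Timeout count: 8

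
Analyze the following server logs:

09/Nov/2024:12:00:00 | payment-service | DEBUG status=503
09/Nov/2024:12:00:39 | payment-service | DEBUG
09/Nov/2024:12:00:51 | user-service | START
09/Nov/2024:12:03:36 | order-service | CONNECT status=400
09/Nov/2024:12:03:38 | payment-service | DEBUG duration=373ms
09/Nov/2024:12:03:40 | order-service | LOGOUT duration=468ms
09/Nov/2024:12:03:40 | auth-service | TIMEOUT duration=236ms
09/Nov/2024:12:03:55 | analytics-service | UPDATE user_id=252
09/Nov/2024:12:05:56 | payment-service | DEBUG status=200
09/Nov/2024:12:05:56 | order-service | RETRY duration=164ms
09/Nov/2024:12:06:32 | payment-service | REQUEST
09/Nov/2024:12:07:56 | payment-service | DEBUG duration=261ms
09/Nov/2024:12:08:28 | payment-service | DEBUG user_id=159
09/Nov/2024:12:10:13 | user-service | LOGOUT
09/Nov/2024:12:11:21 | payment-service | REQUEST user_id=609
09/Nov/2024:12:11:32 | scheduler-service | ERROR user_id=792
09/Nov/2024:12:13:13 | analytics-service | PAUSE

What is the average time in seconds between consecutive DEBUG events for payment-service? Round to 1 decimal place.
101.6

To calculate average interval:

1. Find all DEBUG events for payment-service in order
2. Calculate time gaps between consecutive events
3. Compute mean of gaps: 508 / 5 = 101.6 seconds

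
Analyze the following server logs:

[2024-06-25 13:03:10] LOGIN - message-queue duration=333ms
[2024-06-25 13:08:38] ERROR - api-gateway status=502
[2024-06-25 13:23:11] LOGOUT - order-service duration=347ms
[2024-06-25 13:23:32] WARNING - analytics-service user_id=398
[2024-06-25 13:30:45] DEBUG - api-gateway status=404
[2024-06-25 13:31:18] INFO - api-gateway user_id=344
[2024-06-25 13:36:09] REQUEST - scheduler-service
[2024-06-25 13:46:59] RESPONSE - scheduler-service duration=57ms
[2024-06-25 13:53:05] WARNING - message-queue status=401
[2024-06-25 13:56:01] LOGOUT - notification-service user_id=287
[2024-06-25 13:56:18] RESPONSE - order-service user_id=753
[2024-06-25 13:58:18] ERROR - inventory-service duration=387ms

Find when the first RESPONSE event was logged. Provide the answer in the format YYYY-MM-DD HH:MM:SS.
2024-06-25 13:46:59

To find the first event:

1. Filter for all RESPONSE events
2. Sort by timestamp
3. Select the first one
4. Timestamp: 2024-06-25 13:46:59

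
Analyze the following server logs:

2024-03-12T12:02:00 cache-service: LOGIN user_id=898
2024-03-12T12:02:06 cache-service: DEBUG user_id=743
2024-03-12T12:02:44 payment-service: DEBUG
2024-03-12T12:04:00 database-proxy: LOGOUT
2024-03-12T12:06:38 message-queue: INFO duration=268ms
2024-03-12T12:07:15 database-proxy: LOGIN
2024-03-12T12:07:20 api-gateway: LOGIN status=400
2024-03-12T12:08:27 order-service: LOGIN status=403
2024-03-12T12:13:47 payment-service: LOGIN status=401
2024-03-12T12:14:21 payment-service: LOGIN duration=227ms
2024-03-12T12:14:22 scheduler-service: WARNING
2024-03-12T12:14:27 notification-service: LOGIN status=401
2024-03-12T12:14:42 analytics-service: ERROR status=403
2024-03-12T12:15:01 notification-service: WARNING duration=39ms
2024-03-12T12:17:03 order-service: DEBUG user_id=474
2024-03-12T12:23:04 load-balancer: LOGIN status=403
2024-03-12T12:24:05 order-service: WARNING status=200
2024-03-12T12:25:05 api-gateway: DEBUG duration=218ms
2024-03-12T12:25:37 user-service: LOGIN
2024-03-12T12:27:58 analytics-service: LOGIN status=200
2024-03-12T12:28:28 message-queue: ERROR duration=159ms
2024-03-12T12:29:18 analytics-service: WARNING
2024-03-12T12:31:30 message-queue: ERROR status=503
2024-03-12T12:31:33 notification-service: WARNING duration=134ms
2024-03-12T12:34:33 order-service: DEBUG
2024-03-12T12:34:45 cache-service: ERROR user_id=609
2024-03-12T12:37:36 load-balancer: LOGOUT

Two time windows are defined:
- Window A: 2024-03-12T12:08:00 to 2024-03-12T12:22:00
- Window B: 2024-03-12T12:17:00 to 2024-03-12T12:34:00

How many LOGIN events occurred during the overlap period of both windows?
0

To find overlap events:

1. Window A: 2024-03-12T12:08:00 to 2024-03-12T12:22:00
2. Window B: 2024-03-12T12:17:00 to 2024-03-12T12:34:00
3. Overlap period: 2024-03-12T12:17:00 to 2024-03-12T12:22:00
4. Count LOGIN events in overlap: 0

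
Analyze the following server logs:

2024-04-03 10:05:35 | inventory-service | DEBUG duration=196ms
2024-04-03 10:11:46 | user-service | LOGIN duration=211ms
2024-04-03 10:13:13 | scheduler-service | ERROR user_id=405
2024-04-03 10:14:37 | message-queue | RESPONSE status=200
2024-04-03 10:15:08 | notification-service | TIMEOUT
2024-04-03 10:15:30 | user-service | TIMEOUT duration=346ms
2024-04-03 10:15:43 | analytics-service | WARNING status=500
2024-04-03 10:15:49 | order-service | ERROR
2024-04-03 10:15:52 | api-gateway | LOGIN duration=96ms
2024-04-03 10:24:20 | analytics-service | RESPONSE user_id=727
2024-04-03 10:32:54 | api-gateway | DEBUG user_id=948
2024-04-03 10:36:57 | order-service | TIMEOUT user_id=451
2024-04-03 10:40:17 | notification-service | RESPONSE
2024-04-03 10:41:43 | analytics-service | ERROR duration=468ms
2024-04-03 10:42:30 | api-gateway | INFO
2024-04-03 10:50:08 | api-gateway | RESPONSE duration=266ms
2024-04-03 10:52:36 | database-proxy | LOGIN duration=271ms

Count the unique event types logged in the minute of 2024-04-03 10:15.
4

To count unique event types:

1. Filter events in the minute starting at 2024-04-03 10:15
2. Extract event types from matching entries
3. Count unique types: 4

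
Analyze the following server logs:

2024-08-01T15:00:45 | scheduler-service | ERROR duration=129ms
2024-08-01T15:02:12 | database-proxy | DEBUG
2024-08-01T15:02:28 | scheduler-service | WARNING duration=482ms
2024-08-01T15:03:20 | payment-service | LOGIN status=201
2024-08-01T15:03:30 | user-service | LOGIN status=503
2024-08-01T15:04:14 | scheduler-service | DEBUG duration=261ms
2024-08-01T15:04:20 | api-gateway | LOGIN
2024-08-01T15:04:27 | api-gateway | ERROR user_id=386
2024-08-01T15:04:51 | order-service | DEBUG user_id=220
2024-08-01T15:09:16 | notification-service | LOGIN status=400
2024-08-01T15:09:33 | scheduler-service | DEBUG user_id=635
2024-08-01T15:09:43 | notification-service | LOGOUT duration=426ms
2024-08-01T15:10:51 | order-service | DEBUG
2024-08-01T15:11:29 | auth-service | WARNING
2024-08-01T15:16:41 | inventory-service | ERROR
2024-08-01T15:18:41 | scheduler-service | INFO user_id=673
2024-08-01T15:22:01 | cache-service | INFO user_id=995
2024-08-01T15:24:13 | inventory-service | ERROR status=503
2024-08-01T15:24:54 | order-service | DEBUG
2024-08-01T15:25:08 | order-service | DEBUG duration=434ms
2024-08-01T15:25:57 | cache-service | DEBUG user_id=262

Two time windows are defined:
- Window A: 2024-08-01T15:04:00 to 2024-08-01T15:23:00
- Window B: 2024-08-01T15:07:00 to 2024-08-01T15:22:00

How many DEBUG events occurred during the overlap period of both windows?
2

To find overlap events:

1. Window A: 2024-08-01T15:04:00 to 2024-08-01T15:23:00
2. Window B: 2024-08-01T15:07:00 to 2024-08-01T15:22:00
3. Overlap period: 2024-08-01T15:07:00 to 2024-08-01T15:22:00
4. Count DEBUG events in overlap: 2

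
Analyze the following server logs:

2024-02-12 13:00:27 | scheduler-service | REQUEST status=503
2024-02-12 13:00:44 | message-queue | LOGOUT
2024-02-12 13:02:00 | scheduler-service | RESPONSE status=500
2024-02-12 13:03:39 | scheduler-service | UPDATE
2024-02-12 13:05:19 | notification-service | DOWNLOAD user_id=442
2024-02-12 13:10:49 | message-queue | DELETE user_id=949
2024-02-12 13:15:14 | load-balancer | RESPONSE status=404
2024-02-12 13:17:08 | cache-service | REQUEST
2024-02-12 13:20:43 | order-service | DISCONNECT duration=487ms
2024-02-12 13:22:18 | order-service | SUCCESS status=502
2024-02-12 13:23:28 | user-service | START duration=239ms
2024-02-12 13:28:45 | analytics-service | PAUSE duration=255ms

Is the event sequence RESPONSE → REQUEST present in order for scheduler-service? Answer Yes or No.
No

To verify sequence order:

1. Find all events in sequence RESPONSE → REQUEST for scheduler-service
2. Extract their timestamps
3. Check if timestamps are in ascending order
4. Result: No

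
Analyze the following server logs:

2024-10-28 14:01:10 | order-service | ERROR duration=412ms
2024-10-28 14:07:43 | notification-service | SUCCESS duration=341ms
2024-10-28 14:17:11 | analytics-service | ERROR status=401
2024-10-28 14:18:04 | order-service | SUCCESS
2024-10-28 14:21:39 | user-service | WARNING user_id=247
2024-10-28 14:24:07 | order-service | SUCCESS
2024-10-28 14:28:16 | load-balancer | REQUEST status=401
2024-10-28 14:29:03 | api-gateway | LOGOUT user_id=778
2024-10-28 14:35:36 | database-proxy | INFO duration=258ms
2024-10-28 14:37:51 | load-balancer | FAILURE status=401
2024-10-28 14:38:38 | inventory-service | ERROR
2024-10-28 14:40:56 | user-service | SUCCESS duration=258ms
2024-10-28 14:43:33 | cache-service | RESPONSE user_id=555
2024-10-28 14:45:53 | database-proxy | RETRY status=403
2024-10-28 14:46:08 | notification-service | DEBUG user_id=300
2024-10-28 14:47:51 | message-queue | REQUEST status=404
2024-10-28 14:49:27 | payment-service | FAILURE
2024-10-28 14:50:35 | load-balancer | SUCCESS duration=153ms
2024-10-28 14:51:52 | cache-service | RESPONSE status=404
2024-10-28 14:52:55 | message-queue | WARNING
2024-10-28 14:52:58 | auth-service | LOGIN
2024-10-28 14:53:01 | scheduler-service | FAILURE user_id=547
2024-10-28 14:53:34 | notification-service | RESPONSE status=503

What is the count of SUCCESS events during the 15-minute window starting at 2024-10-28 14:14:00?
2

To count events in the time window:

1. Window boundaries: 2024-10-28 14:14:00 to 2024-10-28 14:29:00
2. Filter for SUCCESS events within this window
3. Count matching events: 2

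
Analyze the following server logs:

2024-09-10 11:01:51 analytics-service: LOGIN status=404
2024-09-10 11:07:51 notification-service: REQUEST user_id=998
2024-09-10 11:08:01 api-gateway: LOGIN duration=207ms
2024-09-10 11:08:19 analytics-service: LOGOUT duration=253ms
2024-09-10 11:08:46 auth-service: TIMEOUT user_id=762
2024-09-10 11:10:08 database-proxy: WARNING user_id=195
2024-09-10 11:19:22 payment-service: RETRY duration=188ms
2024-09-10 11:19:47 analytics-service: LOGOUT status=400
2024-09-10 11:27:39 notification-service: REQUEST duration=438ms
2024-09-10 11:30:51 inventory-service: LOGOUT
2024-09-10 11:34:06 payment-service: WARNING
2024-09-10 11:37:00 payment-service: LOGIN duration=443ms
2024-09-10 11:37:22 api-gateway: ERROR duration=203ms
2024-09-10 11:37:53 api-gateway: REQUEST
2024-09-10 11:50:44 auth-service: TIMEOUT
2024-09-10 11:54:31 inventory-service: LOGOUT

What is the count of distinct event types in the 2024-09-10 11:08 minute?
3

To count unique event types:

1. Filter events in the minute starting at 2024-09-10 11:08
2. Extract event types from matching entries
3. Count unique types: 3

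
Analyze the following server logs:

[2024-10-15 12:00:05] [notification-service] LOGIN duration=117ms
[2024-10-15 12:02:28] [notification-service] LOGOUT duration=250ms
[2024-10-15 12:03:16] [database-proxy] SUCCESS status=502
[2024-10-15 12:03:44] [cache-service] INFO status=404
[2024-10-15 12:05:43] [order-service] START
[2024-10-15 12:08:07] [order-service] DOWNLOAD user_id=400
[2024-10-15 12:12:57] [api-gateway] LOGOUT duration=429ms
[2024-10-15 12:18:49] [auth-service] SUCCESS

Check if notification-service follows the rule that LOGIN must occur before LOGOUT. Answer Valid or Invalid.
Valid

To validate ordering:

1. Required order: LOGIN → LOGOUT
2. Rule: LOGIN must occur before LOGOUT
3. Check actual order of events for notification-service
4. Result: Valid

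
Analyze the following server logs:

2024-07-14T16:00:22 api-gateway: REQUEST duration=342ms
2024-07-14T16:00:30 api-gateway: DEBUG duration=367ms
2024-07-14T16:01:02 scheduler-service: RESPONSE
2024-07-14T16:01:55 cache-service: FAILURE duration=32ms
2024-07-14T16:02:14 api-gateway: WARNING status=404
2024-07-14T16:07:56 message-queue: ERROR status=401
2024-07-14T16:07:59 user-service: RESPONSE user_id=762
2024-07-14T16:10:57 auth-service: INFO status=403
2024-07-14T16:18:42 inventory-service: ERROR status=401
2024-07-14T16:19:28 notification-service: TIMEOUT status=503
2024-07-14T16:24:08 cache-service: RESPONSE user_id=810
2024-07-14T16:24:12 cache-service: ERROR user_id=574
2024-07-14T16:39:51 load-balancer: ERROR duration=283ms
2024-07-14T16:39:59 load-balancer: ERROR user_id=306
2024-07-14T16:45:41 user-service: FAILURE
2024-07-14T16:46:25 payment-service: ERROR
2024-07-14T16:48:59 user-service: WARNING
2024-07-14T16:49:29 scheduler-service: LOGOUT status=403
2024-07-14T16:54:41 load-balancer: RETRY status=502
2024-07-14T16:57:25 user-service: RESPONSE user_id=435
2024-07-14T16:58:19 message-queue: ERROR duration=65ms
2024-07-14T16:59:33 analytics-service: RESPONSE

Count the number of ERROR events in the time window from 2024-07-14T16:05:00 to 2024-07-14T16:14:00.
1

To count events in the time window:

1. Window boundaries: 2024-07-14T16:05:00 to 2024-07-14T16:14:00
2. Filter for ERROR events within this window
3. Count matching events: 1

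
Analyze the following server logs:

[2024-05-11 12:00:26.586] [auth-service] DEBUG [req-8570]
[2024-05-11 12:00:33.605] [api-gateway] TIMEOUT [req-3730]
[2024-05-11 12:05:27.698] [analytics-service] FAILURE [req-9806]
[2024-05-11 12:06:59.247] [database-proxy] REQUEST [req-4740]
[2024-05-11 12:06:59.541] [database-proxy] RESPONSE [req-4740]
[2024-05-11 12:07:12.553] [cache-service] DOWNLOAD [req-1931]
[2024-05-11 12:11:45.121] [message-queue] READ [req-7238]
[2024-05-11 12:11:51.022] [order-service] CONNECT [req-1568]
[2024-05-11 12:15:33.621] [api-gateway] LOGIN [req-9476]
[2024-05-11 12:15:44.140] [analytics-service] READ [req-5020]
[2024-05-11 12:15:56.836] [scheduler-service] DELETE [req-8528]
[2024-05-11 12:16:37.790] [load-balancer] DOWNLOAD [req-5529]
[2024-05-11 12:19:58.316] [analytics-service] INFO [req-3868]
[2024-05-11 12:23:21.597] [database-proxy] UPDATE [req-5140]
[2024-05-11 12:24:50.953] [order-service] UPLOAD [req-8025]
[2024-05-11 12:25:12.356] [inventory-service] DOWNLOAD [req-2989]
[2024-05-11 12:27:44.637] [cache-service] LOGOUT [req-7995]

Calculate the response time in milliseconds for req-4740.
294

To calculate latency:

1. Find REQUEST with id req-4740: 2024-05-11 12:06:59.247
2. Find RESPONSE with id req-4740: 2024-05-11 12:06:59.541
3. Latency: 2024-05-11 12:06:59.541 - 2024-05-11 12:06:59.247 = 294ms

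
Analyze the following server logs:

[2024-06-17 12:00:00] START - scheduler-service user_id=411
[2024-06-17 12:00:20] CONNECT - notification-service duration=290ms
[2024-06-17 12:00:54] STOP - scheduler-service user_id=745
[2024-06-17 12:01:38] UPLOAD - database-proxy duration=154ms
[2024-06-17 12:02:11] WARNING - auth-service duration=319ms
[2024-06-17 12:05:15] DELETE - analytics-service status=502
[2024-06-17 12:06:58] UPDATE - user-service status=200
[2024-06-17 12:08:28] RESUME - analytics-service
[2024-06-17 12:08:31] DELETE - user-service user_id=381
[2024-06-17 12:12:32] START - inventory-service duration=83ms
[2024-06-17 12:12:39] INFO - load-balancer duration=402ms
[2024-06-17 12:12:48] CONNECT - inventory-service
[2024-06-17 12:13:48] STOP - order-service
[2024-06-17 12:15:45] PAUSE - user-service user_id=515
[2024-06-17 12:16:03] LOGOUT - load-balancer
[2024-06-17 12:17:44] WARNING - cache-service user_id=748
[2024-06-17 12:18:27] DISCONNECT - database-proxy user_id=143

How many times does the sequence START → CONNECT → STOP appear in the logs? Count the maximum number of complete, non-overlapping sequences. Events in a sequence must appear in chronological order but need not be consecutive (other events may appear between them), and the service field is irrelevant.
2

To count sequences:

1. Look for pattern: START → CONNECT → STOP
2. Greedily scan the log in chronological order, matching each sequence element in turn (ignoring service)
3. Each time the full pattern completes, increment the count and restart matching from the next event
4. Complete non-overlapping sequences found: 2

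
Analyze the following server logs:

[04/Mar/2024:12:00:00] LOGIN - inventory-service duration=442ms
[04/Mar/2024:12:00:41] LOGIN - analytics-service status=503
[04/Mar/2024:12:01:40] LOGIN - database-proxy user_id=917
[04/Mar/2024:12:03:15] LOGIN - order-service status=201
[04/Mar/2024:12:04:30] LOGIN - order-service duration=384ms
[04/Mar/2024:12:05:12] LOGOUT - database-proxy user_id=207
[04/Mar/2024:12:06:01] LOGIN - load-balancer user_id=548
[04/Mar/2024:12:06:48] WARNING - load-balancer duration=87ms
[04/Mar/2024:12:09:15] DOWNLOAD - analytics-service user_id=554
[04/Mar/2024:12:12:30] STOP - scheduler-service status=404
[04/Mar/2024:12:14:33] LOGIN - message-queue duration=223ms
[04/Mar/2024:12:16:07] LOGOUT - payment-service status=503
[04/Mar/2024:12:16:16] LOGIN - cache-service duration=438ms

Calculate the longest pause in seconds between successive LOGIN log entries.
512

To find the longest gap:

1. Extract all LOGIN events in chronological order
2. Calculate time differences between consecutive events
3. Find the maximum difference
4. Longest gap: 512 seconds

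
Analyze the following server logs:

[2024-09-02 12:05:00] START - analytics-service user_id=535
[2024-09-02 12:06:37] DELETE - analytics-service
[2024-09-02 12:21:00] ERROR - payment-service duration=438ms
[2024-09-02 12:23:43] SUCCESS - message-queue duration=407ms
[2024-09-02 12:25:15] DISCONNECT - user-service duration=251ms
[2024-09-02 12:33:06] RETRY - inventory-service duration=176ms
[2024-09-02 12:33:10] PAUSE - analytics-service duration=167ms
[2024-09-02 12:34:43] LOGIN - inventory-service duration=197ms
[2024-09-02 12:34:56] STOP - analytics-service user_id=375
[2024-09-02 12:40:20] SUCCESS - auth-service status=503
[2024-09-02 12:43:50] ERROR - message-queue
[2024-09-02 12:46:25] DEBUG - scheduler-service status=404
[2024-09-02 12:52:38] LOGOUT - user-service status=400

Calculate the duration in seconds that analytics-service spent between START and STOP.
1796

To calculate state duration:

1. Find START event for analytics-service: 2024-09-02 12:05:00
2. Find STOP event for analytics-service: 2024-09-02 12:34:56
3. Calculate duration: 2024-09-02 12:34:56 - 2024-09-02 12:05:00 = 1796 seconds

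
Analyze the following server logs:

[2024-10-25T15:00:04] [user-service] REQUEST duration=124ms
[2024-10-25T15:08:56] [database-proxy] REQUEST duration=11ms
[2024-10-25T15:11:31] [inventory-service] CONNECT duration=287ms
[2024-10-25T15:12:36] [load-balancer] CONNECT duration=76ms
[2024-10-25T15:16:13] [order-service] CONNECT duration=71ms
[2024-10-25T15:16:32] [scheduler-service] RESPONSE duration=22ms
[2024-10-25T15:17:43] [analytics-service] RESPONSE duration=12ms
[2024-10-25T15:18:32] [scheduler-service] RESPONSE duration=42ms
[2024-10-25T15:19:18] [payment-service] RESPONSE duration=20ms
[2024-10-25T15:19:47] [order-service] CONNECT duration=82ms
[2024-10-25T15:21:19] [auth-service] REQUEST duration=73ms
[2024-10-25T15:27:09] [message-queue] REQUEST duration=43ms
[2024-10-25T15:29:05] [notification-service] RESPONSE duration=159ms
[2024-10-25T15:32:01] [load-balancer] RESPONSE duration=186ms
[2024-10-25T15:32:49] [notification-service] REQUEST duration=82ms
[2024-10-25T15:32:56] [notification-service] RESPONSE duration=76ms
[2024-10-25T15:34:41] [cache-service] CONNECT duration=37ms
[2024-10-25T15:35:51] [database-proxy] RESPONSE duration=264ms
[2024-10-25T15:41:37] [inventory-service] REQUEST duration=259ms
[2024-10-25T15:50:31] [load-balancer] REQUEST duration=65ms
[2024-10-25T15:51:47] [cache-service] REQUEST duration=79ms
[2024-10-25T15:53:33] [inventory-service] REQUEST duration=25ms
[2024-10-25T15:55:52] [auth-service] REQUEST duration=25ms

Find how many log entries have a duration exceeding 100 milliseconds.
6

To count timeouts:

1. Threshold: 100ms
2. Extract duration from each log entry
3. Count entries where duration > 100
4. Timeout count: 6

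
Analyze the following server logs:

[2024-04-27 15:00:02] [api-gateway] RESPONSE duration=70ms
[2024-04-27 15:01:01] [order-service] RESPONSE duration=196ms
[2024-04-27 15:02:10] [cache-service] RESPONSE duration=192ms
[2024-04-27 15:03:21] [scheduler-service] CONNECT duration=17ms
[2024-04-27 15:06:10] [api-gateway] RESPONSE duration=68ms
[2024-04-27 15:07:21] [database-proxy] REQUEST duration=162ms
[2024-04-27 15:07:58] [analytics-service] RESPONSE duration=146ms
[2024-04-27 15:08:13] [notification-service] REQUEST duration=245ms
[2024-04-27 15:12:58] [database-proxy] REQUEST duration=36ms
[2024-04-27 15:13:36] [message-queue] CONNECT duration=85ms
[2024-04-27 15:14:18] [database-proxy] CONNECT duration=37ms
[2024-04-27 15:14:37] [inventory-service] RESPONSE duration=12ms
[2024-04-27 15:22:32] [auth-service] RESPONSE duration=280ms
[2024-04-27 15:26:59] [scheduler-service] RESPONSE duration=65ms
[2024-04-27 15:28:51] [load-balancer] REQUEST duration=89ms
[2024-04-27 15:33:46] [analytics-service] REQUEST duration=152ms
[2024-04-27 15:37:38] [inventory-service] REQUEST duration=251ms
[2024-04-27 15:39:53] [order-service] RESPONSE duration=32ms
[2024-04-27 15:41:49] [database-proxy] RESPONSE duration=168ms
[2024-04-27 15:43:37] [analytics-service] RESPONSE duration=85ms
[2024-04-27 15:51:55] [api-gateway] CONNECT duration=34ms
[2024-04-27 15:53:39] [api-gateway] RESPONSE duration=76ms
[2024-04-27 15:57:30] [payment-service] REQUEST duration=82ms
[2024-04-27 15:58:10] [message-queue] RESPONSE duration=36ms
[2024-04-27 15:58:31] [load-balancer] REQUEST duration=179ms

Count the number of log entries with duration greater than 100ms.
10

To count timeouts:

1. Threshold: 100ms
2. Extract duration from each log entry
3. Count entries where duration > 100
4. Timeout count: 10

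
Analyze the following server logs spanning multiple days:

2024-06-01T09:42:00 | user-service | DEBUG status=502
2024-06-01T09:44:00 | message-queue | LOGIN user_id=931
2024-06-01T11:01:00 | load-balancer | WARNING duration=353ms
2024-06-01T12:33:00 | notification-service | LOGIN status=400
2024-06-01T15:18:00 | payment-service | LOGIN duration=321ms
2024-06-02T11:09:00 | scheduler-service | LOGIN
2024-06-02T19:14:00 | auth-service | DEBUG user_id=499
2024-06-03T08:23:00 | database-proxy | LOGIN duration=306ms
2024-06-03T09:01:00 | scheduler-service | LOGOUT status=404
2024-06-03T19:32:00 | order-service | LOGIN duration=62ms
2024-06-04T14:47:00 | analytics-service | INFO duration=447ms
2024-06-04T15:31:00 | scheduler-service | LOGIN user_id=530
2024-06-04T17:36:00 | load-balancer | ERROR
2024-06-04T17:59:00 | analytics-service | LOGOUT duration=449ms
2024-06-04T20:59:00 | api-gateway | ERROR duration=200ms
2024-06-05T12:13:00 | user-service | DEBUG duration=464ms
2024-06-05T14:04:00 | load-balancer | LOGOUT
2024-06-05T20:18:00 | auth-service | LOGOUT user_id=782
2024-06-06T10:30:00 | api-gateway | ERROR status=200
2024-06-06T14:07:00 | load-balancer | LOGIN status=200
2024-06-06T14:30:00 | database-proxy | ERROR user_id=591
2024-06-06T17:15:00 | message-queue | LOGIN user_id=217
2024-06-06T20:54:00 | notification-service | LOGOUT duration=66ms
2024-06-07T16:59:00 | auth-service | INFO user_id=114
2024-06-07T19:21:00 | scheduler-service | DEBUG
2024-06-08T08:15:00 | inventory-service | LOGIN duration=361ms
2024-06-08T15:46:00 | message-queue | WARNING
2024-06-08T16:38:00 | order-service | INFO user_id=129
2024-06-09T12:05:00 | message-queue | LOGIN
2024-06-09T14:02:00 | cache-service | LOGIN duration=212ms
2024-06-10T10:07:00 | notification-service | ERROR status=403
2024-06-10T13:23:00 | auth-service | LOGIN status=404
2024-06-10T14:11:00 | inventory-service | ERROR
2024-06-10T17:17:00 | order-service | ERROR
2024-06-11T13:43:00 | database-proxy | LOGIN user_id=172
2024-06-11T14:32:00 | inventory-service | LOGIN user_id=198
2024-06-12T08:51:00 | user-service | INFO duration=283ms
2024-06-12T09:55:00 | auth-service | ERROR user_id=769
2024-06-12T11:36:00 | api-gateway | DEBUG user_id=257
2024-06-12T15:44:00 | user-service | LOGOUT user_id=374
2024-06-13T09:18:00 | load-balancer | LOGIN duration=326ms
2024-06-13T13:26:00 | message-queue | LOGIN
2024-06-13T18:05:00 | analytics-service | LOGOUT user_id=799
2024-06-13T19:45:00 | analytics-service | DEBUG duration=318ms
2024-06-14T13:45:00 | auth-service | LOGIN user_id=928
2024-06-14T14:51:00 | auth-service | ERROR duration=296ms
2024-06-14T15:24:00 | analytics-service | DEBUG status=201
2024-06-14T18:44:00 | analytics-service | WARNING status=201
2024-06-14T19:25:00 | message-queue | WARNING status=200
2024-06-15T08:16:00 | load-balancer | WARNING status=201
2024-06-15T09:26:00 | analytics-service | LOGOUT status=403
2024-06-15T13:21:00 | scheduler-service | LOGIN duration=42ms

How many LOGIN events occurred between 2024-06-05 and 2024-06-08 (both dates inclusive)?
3

To filter by date range:

1. Date range: 2024-06-05 through 2024-06-08, both dates inclusive
2. Filter for LOGIN events whose date falls in this range
3. Count matching events: 3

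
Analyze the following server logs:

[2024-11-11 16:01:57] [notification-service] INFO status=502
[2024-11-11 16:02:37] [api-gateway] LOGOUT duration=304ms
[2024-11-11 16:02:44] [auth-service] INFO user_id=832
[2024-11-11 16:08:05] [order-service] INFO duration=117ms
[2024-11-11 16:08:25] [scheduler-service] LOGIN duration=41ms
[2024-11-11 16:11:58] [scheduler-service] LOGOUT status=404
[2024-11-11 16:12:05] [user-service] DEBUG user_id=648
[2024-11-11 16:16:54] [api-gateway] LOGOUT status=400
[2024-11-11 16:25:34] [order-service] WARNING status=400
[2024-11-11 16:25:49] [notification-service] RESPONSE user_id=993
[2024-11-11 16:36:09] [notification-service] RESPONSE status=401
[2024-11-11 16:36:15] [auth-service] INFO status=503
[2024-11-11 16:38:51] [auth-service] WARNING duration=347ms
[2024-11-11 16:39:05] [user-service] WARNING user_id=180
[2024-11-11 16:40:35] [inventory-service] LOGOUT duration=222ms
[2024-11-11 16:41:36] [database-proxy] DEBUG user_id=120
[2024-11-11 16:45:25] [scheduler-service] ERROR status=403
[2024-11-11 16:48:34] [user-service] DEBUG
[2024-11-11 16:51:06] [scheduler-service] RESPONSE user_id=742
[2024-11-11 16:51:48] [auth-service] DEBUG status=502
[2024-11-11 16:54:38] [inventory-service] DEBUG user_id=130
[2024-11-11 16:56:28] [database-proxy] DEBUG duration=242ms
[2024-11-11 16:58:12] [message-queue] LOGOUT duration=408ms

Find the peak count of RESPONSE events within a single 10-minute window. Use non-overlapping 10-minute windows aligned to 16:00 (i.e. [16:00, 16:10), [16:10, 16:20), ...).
1

To find the burst window:

1. Divide the log period into non-overlapping 10-minute windows starting at 16:00
2. Count RESPONSE events in each window
3. Find the window with maximum count
4. Maximum events in a window: 1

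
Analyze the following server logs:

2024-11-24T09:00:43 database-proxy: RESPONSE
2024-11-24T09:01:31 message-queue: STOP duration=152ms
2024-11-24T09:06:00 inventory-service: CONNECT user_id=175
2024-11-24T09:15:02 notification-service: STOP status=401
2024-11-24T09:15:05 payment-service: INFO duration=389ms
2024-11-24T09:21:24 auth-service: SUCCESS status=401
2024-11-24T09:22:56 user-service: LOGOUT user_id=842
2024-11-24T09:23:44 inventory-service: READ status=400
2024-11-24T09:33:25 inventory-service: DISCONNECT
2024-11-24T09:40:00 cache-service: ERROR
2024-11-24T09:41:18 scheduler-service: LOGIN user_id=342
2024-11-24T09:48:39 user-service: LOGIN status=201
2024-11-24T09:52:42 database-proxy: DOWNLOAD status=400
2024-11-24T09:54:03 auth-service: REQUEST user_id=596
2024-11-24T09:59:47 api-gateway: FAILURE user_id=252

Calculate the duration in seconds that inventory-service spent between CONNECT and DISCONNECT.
1645

To calculate state duration:

1. Find CONNECT event for inventory-service: 2024-11-24T09:06:00
2. Find DISCONNECT event for inventory-service: 2024-11-24T09:33:25
3. Calculate duration: 2024-11-24T09:33:25 - 2024-11-24T09:06:00 = 1645 seconds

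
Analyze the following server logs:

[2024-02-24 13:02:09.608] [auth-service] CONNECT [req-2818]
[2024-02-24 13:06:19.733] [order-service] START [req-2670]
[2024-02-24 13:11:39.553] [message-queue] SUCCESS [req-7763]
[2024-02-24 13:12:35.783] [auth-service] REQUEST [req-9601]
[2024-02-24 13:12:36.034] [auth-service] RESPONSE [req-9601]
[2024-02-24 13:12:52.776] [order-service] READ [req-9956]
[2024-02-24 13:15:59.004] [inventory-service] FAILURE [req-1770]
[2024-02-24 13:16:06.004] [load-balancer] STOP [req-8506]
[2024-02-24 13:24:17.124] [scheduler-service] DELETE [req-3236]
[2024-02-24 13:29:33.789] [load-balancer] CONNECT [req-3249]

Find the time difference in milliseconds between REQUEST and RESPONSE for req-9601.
251

To calculate latency:

1. Find REQUEST with id req-9601: 2024-02-24 13:12:35.783
2. Find RESPONSE with id req-9601: 2024-02-24 13:12:36.034
3. Latency: 2024-02-24 13:12:36.034 - 2024-02-24 13:12:35.783 = 251ms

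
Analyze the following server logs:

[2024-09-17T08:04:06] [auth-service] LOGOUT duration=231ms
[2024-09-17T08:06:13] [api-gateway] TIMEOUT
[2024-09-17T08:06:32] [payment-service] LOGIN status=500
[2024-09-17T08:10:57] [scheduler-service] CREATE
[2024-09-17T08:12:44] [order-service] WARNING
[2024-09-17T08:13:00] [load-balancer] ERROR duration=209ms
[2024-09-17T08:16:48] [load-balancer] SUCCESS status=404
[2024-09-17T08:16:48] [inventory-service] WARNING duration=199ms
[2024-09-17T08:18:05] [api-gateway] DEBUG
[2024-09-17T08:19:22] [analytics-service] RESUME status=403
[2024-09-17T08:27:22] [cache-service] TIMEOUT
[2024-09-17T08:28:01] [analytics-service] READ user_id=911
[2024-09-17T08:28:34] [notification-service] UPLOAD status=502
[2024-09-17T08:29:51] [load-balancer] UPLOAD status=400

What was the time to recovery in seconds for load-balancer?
228

To calculate recovery time:

1. Find ERROR event for load-balancer: 2024-09-17T08:13:00
2. Find next SUCCESS event for load-balancer: 2024-09-17T08:16:48
3. Recovery time: 2024-09-17T08:16:48 - 2024-09-17T08:13:00 = 228 seconds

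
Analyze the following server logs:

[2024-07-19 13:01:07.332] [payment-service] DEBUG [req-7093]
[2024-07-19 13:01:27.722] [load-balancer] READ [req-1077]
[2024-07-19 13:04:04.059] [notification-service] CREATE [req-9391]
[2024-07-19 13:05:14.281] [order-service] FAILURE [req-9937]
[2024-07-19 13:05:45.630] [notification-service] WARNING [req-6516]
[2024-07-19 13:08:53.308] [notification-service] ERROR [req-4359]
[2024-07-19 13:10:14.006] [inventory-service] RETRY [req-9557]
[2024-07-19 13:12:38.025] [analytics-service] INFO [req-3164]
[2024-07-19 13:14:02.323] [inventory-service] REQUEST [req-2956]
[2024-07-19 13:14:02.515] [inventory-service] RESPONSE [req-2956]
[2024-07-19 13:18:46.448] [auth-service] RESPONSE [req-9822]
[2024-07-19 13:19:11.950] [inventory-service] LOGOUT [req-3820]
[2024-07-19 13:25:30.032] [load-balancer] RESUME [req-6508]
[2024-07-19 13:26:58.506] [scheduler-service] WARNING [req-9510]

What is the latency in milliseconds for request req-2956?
192

To calculate latency:

1. Find REQUEST with id req-2956: 2024-07-19 13:14:02.323
2. Find RESPONSE with id req-2956: 2024-07-19 13:14:02.515
3. Latency: 2024-07-19 13:14:02.515 - 2024-07-19 13:14:02.323 = 192ms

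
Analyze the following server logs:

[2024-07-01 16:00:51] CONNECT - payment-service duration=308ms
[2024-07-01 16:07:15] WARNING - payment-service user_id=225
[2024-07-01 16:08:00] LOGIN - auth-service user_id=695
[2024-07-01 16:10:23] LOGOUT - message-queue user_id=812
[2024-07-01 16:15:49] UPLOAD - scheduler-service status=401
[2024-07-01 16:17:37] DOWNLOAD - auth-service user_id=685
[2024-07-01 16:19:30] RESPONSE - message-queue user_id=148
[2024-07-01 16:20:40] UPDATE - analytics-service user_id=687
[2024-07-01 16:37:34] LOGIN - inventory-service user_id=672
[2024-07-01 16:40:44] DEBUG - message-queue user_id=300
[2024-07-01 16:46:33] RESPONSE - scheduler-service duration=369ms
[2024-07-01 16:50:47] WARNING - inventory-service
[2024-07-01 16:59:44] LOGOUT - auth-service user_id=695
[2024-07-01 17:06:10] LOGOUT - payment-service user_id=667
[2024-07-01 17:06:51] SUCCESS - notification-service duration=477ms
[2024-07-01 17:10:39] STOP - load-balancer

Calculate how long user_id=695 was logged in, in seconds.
3104

To calculate session duration:

1. Find LOGIN event for user_id=695: 2024-07-01 16:08:00
2. Find LOGOUT event for user_id=695: 2024-07-01 16:59:44
3. Session duration: 2024-07-01 16:59:44 - 2024-07-01 16:08:00 = 3104 seconds (51 minutes)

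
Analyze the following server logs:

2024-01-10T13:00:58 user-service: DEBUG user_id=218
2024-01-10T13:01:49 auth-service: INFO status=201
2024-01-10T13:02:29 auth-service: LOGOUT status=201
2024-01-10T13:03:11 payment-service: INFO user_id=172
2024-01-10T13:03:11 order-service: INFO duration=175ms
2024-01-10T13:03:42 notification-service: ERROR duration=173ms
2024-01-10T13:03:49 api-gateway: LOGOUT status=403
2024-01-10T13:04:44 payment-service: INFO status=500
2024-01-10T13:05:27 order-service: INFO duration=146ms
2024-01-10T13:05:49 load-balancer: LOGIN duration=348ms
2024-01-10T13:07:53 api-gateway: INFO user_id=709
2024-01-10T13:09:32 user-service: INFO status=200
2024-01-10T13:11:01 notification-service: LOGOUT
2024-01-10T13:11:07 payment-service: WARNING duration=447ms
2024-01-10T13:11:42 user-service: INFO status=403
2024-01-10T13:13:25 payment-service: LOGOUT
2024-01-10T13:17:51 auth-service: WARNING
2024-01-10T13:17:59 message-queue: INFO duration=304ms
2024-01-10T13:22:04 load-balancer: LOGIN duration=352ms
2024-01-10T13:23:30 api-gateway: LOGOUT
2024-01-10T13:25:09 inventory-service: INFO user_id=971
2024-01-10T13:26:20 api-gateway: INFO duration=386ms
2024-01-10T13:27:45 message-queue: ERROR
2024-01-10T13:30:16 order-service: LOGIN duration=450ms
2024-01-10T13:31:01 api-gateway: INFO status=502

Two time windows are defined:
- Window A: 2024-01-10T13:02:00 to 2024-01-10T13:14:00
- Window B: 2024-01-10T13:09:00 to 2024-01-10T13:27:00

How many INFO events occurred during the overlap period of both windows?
2

To find overlap events:

1. Window A: 2024-01-10T13:02:00 to 2024-01-10T13:14:00
2. Window B: 2024-01-10T13:09:00 to 2024-01-10T13:27:00
3. Overlap period: 2024-01-10T13:09:00 to 2024-01-10T13:14:00
4. Count INFO events in overlap: 2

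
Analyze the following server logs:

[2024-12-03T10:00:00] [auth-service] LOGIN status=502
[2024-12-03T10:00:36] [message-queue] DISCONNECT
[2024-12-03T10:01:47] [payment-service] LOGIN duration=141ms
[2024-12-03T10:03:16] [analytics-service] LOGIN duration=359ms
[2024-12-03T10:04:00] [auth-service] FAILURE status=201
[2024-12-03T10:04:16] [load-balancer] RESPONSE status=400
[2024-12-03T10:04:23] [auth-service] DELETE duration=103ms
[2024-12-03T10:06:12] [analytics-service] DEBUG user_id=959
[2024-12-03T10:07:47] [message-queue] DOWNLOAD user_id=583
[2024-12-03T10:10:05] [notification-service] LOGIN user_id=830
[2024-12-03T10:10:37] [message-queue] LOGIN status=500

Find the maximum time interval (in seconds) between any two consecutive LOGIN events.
409

To find the longest gap:

1. Extract all LOGIN events in chronological order
2. Calculate time differences between consecutive events
3. Find the maximum difference
4. Longest gap: 409 seconds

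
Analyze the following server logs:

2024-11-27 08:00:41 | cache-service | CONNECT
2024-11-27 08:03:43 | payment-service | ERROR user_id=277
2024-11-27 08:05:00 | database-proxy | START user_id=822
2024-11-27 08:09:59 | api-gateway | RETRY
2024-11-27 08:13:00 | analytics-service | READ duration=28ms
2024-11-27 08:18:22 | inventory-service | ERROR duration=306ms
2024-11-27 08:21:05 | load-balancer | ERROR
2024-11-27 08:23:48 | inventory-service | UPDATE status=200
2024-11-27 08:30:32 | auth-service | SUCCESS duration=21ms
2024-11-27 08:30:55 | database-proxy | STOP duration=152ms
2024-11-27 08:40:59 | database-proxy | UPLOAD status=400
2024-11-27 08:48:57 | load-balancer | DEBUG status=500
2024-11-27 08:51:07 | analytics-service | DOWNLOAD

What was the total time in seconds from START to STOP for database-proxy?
1555

To calculate state duration:

1. Find START event for database-proxy: 2024-11-27 08:05:00
2. Find STOP event for database-proxy: 2024-11-27 08:30:55
3. Calculate duration: 2024-11-27 08:30:55 - 2024-11-27 08:05:00 = 1555 seconds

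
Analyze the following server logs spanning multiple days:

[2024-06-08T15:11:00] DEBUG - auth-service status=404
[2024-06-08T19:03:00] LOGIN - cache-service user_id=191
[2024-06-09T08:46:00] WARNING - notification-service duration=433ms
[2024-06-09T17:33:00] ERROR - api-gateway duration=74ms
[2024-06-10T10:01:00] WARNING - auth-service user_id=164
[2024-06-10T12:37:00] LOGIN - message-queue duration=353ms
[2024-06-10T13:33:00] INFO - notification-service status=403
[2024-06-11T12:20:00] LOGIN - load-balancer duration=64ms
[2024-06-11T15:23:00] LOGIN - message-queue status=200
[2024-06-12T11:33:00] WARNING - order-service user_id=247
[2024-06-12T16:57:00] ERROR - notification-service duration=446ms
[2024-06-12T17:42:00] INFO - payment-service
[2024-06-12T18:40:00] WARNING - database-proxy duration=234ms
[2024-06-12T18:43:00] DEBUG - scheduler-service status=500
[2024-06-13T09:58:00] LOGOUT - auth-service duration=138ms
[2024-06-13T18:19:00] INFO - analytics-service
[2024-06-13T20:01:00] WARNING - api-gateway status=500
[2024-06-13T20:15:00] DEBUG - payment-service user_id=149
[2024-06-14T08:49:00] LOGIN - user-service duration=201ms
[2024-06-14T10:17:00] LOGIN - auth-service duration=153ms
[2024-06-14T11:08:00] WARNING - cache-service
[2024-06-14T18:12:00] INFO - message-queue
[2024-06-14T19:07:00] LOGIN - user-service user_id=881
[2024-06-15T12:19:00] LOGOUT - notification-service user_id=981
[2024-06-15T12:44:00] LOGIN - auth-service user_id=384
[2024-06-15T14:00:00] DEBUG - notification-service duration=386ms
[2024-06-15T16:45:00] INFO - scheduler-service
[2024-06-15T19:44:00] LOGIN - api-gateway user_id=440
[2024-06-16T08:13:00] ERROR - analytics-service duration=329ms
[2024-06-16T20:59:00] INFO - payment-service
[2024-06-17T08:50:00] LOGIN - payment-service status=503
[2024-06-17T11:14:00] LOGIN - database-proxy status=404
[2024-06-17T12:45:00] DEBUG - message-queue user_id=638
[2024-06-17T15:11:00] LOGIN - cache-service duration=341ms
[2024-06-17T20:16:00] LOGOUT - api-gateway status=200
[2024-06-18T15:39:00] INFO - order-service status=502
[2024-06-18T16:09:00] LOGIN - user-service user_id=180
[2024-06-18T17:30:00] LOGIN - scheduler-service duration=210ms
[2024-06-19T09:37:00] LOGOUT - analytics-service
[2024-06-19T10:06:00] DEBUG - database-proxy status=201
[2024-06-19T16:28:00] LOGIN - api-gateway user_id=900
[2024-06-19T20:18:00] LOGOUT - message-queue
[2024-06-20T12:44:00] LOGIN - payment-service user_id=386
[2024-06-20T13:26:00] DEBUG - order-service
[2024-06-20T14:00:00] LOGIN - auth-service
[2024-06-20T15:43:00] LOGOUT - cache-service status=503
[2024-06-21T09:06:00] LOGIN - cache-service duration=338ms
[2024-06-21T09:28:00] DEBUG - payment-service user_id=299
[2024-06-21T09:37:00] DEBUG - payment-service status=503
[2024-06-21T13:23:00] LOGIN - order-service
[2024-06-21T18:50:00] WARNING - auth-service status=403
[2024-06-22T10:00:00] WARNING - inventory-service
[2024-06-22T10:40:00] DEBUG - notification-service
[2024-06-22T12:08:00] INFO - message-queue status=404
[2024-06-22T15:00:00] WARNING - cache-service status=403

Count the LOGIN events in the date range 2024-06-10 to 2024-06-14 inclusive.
6

To filter by date range:

1. Date range: 2024-06-10 through 2024-06-14, both dates inclusive
2. Filter for LOGIN events whose date falls in this range
3. Count matching events: 6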